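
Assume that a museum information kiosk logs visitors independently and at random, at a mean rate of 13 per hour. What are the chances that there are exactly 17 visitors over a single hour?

With mean μ = 13 per hour,
P(N = 17) = e^(−μ) μ^17/17! = e^(−13) · 13^17/355687428096000 ≈ 0.0550.

0.0550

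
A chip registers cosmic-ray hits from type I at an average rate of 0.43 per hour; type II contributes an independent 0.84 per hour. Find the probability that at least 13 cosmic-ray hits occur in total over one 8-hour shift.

Independent Poisson processes superpose: combined rate λ = 0.43 + 0.84 = 1.27 per hour.
Over the interval, μ = 1.27 × 8 = 10.16 (an 8-hour shift = 8 hours).
P(N ≥ 13) = 1 − P(N ≤ 12) ≈ 0.2238.

0.2238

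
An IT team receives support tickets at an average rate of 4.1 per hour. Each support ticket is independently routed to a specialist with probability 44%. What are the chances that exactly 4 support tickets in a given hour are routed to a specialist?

0.0727

Thinning: the support tickets that are routed to a specialist themselves form a Poisson process with rate 0.44 × 4.1 = 1.804 per hour.
So μ = 1.804.
P(N = 4) = e^(−1.804) · 1.804^4/4! ≈ 0.0727.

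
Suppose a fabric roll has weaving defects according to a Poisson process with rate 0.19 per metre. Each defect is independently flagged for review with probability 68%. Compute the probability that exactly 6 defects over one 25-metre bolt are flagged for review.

Thinning: the defects that are flagged for review themselves form a Poisson process with rate 0.68 × 0.19 = 0.1292 per metre.
Over the interval, μ = 0.1292 × 25 = 3.23 (a 25-metre bolt = 25 metres).
P(N = 6) = e^(−3.23) · 3.23^6/6! ≈ 0.0624.

0.0624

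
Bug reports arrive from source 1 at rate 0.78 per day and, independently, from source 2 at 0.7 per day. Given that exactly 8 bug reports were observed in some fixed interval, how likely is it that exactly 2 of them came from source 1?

Given the total, each event is independently from source 1 with probability p = λ_1/(λ_1+λ_2) = 0.78/1.48 ≈ 0.5270.
So K ~ Binomial(8, 0.78/1.48): P(K = 2) = C(8,2) · (0.78/1.48)^2 · (0.7/1.48)^6 ≈ 0.0871.

0.0871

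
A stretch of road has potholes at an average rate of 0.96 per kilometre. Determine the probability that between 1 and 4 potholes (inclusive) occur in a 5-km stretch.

0.4680

Over the interval, μ = 0.96 × 5 = 4.8 (a 5-km stretch = 5 kilometres).
P(1 ≤ N ≤ 4) = Σ_{j=1}^{4} e^(−4.8) · 4.8^j/j! ≈ 0.4680.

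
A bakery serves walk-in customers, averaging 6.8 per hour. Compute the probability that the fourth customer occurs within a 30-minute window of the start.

Over the interval, μ = 6.8 × 0.5 = 3.4 (a 30-minute window = 0.5 hours).
The fourth arrival falls in the interval iff at least 4 events occur there: P(S_4 ≤ t) = P(N ≥ 4) = 1 − P(N ≤ 3) ≈ 0.4416.

0.4416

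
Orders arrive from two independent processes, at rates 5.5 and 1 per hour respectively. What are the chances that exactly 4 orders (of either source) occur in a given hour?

0.1118

Independent Poisson processes superpose: combined rate λ = 5.5 + 1 = 6.5 per hour.
So μ = 6.5.
P(N = 4) = e^(−6.5) · 6.5^4/4! ≈ 0.1118.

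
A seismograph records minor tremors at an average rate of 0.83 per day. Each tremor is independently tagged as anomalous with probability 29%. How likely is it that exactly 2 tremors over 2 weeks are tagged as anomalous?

0.1953

Thinning: the tremors that are tagged as anomalous themselves form a Poisson process with rate 0.29 × 0.83 = 0.2407 per day.
Over the interval, μ = 0.2407 × 14 = 3.3698 (2 weeks = 14 days).
P(N = 2) = e^(−3.3698) · 3.3698^2/2! ≈ 0.1953.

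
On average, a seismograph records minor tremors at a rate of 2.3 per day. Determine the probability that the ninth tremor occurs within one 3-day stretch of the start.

0.2580

Over the interval, μ = 2.3 × 3 = 6.9 (a 3-day stretch = 3 days).
The ninth arrival falls in the interval iff at least 9 events occur there: P(S_9 ≤ t) = P(N ≥ 9) = 1 − P(N ≤ 8) ≈ 0.2580.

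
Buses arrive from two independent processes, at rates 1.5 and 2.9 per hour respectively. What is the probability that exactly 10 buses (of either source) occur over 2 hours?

0.1157

Independent Poisson processes superpose: combined rate λ = 1.5 + 2.9 = 4.4 per hour.
Over the interval, μ = 4.4 × 2 = 8.8 (2 hours).
P(N = 10) = e^(−8.8) · 8.8^10/10! ≈ 0.1157.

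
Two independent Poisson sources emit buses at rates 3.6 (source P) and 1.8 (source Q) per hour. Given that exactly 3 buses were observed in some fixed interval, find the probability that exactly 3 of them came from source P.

Given the total, each event is independently from source P with probability p = λ_P/(λ_P+λ_Q) = 3.6/5.4 ≈ 0.6667.
So K ~ Binomial(3, 3.6/5.4): P(K = 3) = C(3,3) · (3.6/5.4)^3 · (1.8/5.4)^0 ≈ 0.2963.

0.2963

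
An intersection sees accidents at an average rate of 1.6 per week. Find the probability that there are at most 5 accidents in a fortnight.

Over the interval, μ = 1.6 × 2 = 3.2 (a fortnight = 2 weeks).
P(N ≤ 5) = Σ_{j=0}^{5} e^(−μ) μ^j/j! ≈ 0.8946.

0.8946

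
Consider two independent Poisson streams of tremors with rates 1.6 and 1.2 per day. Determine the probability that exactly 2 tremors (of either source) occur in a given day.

Independent Poisson processes superpose: combined rate λ = 1.6 + 1.2 = 2.8 per day.
So μ = 2.8.
P(N = 2) = e^(−2.8) · 2.8^2/2! ≈ 0.2384.

0.2384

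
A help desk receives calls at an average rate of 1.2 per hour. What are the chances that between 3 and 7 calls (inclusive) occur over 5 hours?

Over the interval, μ = 1.2 × 5 = 6 (5 hours).
P(3 ≤ N ≤ 7) = Σ_{j=3}^{7} e^(−6) · 6^j/j! ≈ 0.6820.

0.6820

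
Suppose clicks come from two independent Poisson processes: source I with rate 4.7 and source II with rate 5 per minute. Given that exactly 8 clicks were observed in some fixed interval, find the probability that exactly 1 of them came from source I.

0.0375

Given the total, each event is independently from source I with probability p = λ_I/(λ_I+λ_II) = 4.7/9.7 ≈ 0.4845.
So K ~ Binomial(8, 4.7/9.7): P(K = 1) = C(8,1) · (4.7/9.7)^1 · (5/9.7)^7 ≈ 0.0375.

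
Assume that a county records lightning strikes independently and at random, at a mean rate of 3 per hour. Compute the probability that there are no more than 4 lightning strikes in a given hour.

0.8153

With mean μ = 3 per hour,
P(N ≤ 4) = Σ_{j=0}^{4} e^(−μ) μ^j/j! ≈ 0.8153.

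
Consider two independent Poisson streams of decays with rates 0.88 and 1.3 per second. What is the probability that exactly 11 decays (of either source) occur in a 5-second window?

0.1193

Independent Poisson processes superpose: combined rate λ = 0.88 + 1.3 = 2.18 per second.
Over the interval, μ = 2.18 × 5 = 10.9 (a 5-second window = 5 seconds).
P(N = 11) = e^(−10.9) · 10.9^11/11! ≈ 0.1193.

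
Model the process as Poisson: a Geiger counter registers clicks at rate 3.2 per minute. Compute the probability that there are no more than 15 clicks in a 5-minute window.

0.4667

Over the interval, μ = 3.2 × 5 = 16 (a 5-minute window = 5 minutes).
P(N ≤ 15) = Σ_{j=0}^{15} e^(−μ) μ^j/j! ≈ 0.4667.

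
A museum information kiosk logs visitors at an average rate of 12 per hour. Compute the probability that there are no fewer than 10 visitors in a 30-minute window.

Over the interval, μ = 12 × 0.5 = 6 (a 30-minute window = 0.5 hours).
P(N ≥ 10) = 1 − P(N ≤ 9) = 1 − Σ_{j=0}^{9} e^(−μ) μ^j/j! ≈ 0.0839.

0.0839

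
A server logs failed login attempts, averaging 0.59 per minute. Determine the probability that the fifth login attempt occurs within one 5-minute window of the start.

Over the interval, μ = 0.59 × 5 = 2.95 (a 5-minute window = 5 minutes).
The fifth arrival falls in the interval iff at least 5 events occur there: P(S_5 ≤ t) = P(N ≥ 5) = 1 − P(N ≤ 4) ≈ 0.1764.

0.1764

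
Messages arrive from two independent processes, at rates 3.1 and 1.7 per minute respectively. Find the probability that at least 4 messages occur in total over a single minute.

0.7058

Independent Poisson processes superpose: combined rate λ = 3.1 + 1.7 = 4.8 per minute.
So μ = 4.8.
P(N ≥ 4) = 1 − P(N ≤ 3) ≈ 0.7058.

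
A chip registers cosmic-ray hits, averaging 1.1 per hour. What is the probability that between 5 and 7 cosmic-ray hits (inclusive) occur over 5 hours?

0.4520

Over the interval, μ = 1.1 × 5 = 5.5 (5 hours).
P(5 ≤ N ≤ 7) = Σ_{j=5}^{7} e^(−5.5) · 5.5^j/j! ≈ 0.4520.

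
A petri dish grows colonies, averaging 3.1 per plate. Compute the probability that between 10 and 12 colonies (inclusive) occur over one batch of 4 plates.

0.3211

Over the interval, μ = 3.1 × 4 = 12.4 (a batch of 4 plates = 4 plates).
P(10 ≤ N ≤ 12) = Σ_{j=10}^{12} e^(−12.4) · 12.4^j/j! ≈ 0.3211.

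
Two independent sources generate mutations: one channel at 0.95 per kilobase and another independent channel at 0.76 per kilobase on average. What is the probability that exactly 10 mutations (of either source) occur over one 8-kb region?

0.0724

Independent Poisson processes superpose: combined rate λ = 0.95 + 0.76 = 1.71 per kilobase.
Over the interval, μ = 1.71 × 8 = 13.68 (an 8-kb region = 8 kilobases).
P(N = 10) = e^(−13.68) · 13.68^10/10! ≈ 0.0724.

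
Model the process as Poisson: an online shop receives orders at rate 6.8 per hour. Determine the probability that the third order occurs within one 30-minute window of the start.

Over the interval, μ = 6.8 × 0.5 = 3.4 (a 30-minute window = 0.5 hours).
The third arrival falls in the interval iff at least 3 events occur there: P(S_3 ≤ t) = P(N ≥ 3) = 1 − P(N ≤ 2) ≈ 0.6603.

0.6603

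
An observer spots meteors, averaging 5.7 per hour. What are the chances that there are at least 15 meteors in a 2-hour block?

0.1766

Over the interval, μ = 5.7 × 2 = 11.4 (a 2-hour block = 2 hours).
P(N ≥ 15) = 1 − P(N ≤ 14) = 1 − Σ_{j=0}^{14} e^(−μ) μ^j/j! ≈ 0.1766.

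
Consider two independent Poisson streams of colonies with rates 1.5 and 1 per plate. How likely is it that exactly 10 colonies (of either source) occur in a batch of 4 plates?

Independent Poisson processes superpose: combined rate λ = 1.5 + 1 = 2.5 per plate.
Over the interval, μ = 2.5 × 4 = 10 (a batch of 4 plates = 4 plates).
P(N = 10) = e^(−10) · 10^10/10! ≈ 0.1251.

0.1251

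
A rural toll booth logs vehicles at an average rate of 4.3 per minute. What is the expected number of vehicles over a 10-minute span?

43

E[N] = λt = 4.3 × 10 = 43 (a 10-minute span = 10 minutes).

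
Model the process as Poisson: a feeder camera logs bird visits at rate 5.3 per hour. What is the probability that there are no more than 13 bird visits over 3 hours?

0.2827

Over the interval, μ = 5.3 × 3 = 15.9 (3 hours).
P(N ≤ 13) = Σ_{j=0}^{13} e^(−μ) μ^j/j! ≈ 0.2827.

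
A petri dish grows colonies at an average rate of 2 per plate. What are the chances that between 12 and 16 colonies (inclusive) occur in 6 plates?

0.4371

Over the interval, μ = 2 × 6 = 12 (6 plates).
P(12 ≤ N ≤ 16) = Σ_{j=12}^{16} e^(−12) · 12^j/j! ≈ 0.4371.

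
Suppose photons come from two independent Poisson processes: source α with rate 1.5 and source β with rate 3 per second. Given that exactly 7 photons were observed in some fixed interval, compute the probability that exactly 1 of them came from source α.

0.2048

Given the total, each event is independently from source α with probability p = λ_α/(λ_α+λ_β) = 1.5/4.5 ≈ 0.3333.
So K ~ Binomial(7, 1.5/4.5): P(K = 1) = C(7,1) · (1.5/4.5)^1 · (3/4.5)^6 ≈ 0.2048.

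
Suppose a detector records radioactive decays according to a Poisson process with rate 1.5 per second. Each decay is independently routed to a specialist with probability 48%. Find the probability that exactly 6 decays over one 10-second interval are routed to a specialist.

Thinning: the decays that are routed to a specialist themselves form a Poisson process with rate 0.48 × 1.5 = 0.72 per second.
Over the interval, μ = 0.72 × 10 = 7.2 (a 10-second interval = 10 seconds).
P(N = 6) = e^(−7.2) · 7.2^6/6! ≈ 0.1445.

0.1445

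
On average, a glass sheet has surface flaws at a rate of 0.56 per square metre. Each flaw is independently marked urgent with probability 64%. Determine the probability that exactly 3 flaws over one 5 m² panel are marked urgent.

Thinning: the flaws that are marked urgent themselves form a Poisson process with rate 0.64 × 0.56 = 0.3584 per square metre.
Over the interval, μ = 0.3584 × 5 = 1.792 (a 5 m² panel = 5 square metres).
P(N = 3) = e^(−1.792) · 1.792^3/3! ≈ 0.1598.

0.1598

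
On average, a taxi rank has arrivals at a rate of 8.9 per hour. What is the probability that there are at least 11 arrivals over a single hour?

With mean μ = 8.9 per hour,
P(N ≥ 11) = 1 − P(N ≤ 10) = 1 − Σ_{j=0}^{10} e^(−μ) μ^j/j! ≈ 0.2822.

0.2822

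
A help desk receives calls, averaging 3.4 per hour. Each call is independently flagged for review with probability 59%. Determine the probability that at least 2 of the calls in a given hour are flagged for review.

Thinning: the calls that are flagged for review themselves form a Poisson process with rate 0.59 × 3.4 = 2.006 per hour.
So μ = 2.006.
P(N ≥ 2) = 1 − P(N ≤ 1) ≈ 0.5956.

0.5956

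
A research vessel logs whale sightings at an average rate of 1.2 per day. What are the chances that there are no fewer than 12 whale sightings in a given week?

0.1429

Over the interval, μ = 1.2 × 7 = 8.4 (a week = 7 days).
P(N ≥ 12) = 1 − P(N ≤ 11) = 1 − Σ_{j=0}^{11} e^(−μ) μ^j/j! ≈ 0.1429.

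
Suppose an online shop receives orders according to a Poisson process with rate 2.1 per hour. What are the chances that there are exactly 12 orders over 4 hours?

Over the interval, μ = 2.1 × 4 = 8.4 (4 hours).
P(N = 12) = e^(−μ) μ^12/12! = e^(−8.4) · 8.4^12/479001600 ≈ 0.0579.

0.0579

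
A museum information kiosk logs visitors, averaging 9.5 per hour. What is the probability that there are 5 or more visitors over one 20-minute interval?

Over the interval, μ = 9.5 × 1/3 ≈ 3.16667 (a 20-minute interval = 1/3 hours).
P(N ≥ 5) = 1 − P(N ≤ 4) = 1 − Σ_{j=0}^{4} e^(−μ) μ^j/j! ≈ 0.2135.

0.2135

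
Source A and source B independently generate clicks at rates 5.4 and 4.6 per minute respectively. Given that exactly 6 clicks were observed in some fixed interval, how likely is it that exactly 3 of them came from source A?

0.3065

Given the total, each event is independently from source A with probability p = λ_A/(λ_A+λ_B) = 5.4/10 = 0.5400.
So K ~ Binomial(6, 5.4/10): P(K = 3) = C(6,3) · (5.4/10)^3 · (4.6/10)^3 ≈ 0.3065.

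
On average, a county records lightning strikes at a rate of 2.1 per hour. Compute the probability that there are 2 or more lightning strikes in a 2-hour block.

0.9220

Over the interval, μ = 2.1 × 2 = 4.2 (a 2-hour block = 2 hours).
P(N ≥ 2) = 1 − P(N ≤ 1) = 1 − Σ_{j=0}^{1} e^(−μ) μ^j/j! ≈ 0.9220.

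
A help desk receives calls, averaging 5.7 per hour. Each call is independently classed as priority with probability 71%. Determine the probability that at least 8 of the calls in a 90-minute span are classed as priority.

Thinning: the calls that are classed as priority themselves form a Poisson process with rate 0.71 × 5.7 = 4.047 per hour.
Over the interval, μ = 4.047 × 1.5 = 6.0705 (a 90-minute span = 1.5 hours).
P(N ≥ 8) = 1 − P(N ≤ 7) ≈ 0.2658.

0.2658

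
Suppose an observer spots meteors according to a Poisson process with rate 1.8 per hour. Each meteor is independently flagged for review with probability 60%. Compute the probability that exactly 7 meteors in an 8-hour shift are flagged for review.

Thinning: the meteors that are flagged for review themselves form a Poisson process with rate 0.6 × 1.8 = 1.08 per hour.
Over the interval, μ = 1.08 × 8 = 8.64 (an 8-hour shift = 8 hours).
P(N = 7) = e^(−8.64) · 8.64^7/7! ≈ 0.1261.

0.1261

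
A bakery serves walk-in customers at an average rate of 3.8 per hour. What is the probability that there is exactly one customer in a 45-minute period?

0.1649

Over the interval, μ = 3.8 × 0.75 = 2.85 (a 45-minute period = 0.75 hours).
P(N = 1) = e^(−μ) μ^1/1! = e^(−2.85) · 2.85^1/1 ≈ 0.1649.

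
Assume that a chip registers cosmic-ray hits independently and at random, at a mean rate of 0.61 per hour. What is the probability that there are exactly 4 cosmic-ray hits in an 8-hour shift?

Over the interval, μ = 0.61 × 8 = 4.88 (an 8-hour shift = 8 hours).
P(N = 4) = e^(−μ) μ^4/4! = e^(−4.88) · 4.88^4/24 ≈ 0.1795.

0.1795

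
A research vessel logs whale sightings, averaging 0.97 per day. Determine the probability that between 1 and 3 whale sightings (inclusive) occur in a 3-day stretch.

0.6129

Over the interval, μ = 0.97 × 3 = 2.91 (a 3-day stretch = 3 days).
P(1 ≤ N ≤ 3) = Σ_{j=1}^{3} e^(−2.91) · 2.91^j/j! ≈ 0.6129.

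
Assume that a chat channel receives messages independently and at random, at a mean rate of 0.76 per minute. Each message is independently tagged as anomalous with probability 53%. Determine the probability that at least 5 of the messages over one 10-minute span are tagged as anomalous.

0.3766

Thinning: the messages that are tagged as anomalous themselves form a Poisson process with rate 0.53 × 0.76 = 0.4028 per minute.
Over the interval, μ = 0.4028 × 10 = 4.028 (a 10-minute span = 10 minutes).
P(N ≥ 5) = 1 − P(N ≤ 4) ≈ 0.3766.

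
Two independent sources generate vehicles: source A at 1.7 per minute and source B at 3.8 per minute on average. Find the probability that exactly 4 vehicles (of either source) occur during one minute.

0.1558

Independent Poisson processes superpose: combined rate λ = 1.7 + 3.8 = 5.5 per minute.
So μ = 5.5.
P(N = 4) = e^(−5.5) · 5.5^4/4! ≈ 0.1558.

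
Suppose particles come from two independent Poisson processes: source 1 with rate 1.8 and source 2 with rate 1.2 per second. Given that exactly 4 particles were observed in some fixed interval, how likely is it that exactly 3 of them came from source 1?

Given the total, each event is independently from source 1 with probability p = λ_1/(λ_1+λ_2) = 1.8/3 = 0.6000.
So K ~ Binomial(4, 1.8/3): P(K = 3) = C(4,3) · (1.8/3)^3 · (1.2/3)^1 ≈ 0.3456.

0.3456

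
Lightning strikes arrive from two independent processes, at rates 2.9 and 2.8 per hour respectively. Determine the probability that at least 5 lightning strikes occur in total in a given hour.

0.6728

Independent Poisson processes superpose: combined rate λ = 2.9 + 2.8 = 5.7 per hour.
So μ = 5.7.
P(N ≥ 5) = 1 − P(N ≤ 4) ≈ 0.6728.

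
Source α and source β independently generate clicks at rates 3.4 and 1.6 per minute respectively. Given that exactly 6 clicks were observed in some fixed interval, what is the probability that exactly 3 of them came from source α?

Given the total, each event is independently from source α with probability p = λ_α/(λ_α+λ_β) = 3.4/5 = 0.6800.
So K ~ Binomial(6, 3.4/5): P(K = 3) = C(6,3) · (3.4/5)^3 · (1.6/5)^3 ≈ 0.2061.

0.2061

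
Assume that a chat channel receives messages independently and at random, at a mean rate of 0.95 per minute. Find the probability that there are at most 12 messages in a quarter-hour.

Over the interval, μ = 0.95 × 15 = 14.25 (a quarter-hour = 15 minutes).
P(N ≤ 12) = Σ_{j=0}^{12} e^(−μ) μ^j/j! ≈ 0.3343.

0.3343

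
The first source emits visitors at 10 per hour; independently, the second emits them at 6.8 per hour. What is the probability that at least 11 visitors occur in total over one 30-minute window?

Independent Poisson processes superpose: combined rate λ = 10 + 6.8 = 16.8 per hour.
Over the interval, μ = 16.8 × 0.5 = 8.4 (a 30-minute window = 0.5 hours).
P(N ≥ 11) = 1 − P(N ≤ 10) ≈ 0.2257.

0.2257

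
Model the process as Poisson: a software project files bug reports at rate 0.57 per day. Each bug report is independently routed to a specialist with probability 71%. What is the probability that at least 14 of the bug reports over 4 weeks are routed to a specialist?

Thinning: the bug reports that are routed to a specialist themselves form a Poisson process with rate 0.71 × 0.57 = 0.4047 per day.
Over the interval, μ = 0.4047 × 28 = 11.3316 (4 weeks = 28 days).
P(N ≥ 14) = 1 − P(N ≤ 13) ≈ 0.2503.

0.2503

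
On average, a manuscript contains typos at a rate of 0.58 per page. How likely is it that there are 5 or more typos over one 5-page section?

0.1682

Over the interval, μ = 0.58 × 5 = 2.9 (a 5-page section = 5 pages).
P(N ≥ 5) = 1 − P(N ≤ 4) = 1 − Σ_{j=0}^{4} e^(−μ) μ^j/j! ≈ 0.1682.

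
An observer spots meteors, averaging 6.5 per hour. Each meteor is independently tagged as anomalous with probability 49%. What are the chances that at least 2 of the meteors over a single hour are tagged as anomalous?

0.8268

Thinning: the meteors that are tagged as anomalous themselves form a Poisson process with rate 0.49 × 6.5 = 3.185 per hour.
So μ = 3.185.
P(N ≥ 2) = 1 − P(N ≤ 1) ≈ 0.8268.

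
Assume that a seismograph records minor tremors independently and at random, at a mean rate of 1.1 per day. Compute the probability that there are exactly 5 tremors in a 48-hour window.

Over the interval, μ = 1.1 × 2 = 2.2 (a 48-hour window = 2 days).
P(N = 5) = e^(−μ) μ^5/5! = e^(−2.2) · 2.2^5/120 ≈ 0.0476.

0.0476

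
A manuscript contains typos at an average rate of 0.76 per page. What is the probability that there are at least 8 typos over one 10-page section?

Over the interval, μ = 0.76 × 10 = 7.6 (a 10-page section = 10 pages).
P(N ≥ 8) = 1 − P(N ≤ 7) = 1 − Σ_{j=0}^{7} e^(−μ) μ^j/j! ≈ 0.4900.

0.4900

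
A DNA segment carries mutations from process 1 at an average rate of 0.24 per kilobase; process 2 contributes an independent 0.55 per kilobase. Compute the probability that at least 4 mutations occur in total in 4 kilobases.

0.3886

Independent Poisson processes superpose: combined rate λ = 0.24 + 0.55 = 0.79 per kilobase.
Over the interval, μ = 0.79 × 4 = 3.16 (4 kilobases).
P(N ≥ 4) = 1 − P(N ≤ 3) ≈ 0.3886.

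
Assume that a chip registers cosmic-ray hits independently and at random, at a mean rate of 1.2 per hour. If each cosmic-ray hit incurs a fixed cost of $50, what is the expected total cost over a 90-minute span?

E[N] = 1.2 × 1.5 = 1.8 (a 90-minute span = 1.5 hours); E[cost] = 1.8 × $50 = $90.

$90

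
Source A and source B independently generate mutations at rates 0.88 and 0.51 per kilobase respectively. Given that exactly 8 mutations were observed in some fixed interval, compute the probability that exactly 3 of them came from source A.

0.0945

Given the total, each event is independently from source A with probability p = λ_A/(λ_A+λ_B) = 0.88/1.39 ≈ 0.6331.
So K ~ Binomial(8, 0.88/1.39): P(K = 3) = C(8,3) · (0.88/1.39)^3 · (0.51/1.39)^5 ≈ 0.0945.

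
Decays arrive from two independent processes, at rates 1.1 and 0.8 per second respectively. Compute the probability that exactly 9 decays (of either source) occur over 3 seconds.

Independent Poisson processes superpose: combined rate λ = 1.1 + 0.8 = 1.9 per second.
Over the interval, μ = 1.9 × 3 = 5.7 (3 seconds).
P(N = 9) = e^(−5.7) · 5.7^9/9! ≈ 0.0586.

0.0586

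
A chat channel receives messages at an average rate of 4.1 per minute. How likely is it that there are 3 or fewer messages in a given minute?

0.4142

With mean μ = 4.1 per minute,
P(N ≤ 3) = Σ_{j=0}^{3} e^(−μ) μ^j/j! ≈ 0.4142.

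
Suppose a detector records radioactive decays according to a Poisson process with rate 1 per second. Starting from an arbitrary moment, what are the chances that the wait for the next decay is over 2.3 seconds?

0.1003

The wait for the next event is exponential with rate λ = 1 per second.
P(T > 2.3) = e^(−λt) = e^(−1 × 2.3) = e^(−2.3) ≈ 0.1003.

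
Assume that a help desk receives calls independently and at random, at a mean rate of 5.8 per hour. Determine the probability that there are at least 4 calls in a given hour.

With mean μ = 5.8 per hour,
P(N ≥ 4) = 1 − P(N ≤ 3) = 1 − Σ_{j=0}^{3} e^(−μ) μ^j/j! ≈ 0.8300.

0.8300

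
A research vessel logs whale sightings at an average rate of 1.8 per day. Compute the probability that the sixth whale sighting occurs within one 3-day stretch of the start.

0.4539

Over the interval, μ = 1.8 × 3 = 5.4 (a 3-day stretch = 3 days).
The sixth arrival falls in the interval iff at least 6 events occur there: P(S_6 ≤ t) = P(N ≥ 6) = 1 − P(N ≤ 5) ≈ 0.4539.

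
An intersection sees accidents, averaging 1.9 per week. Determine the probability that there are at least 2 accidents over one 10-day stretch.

0.7539

Over the interval, μ = 1.9 × 10/7 ≈ 2.71429 (a 10-day stretch = 10/7 weeks).
P(N ≥ 2) = 1 − P(N ≤ 1) = 1 − Σ_{j=0}^{1} e^(−μ) μ^j/j! ≈ 0.7539.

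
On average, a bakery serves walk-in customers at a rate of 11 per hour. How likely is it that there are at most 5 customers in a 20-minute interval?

Over the interval, μ = 11 × 1/3 ≈ 3.66667 (a 20-minute interval = 1/3 hours).
P(N ≤ 5) = Σ_{j=0}^{5} e^(−μ) μ^j/j! ≈ 0.8348.

0.8348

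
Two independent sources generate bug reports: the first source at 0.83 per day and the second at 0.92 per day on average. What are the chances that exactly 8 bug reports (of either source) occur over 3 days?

Independent Poisson processes superpose: combined rate λ = 0.83 + 0.92 = 1.75 per day.
Over the interval, μ = 1.75 × 3 = 5.25 (3 days).
P(N = 8) = e^(−5.25) · 5.25^8/8! ≈ 0.0751.

0.0751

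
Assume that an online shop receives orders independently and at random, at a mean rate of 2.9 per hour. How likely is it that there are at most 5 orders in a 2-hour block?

0.4783

Over the interval, μ = 2.9 × 2 = 5.8 (a 2-hour block = 2 hours).
P(N ≤ 5) = Σ_{j=0}^{5} e^(−μ) μ^j/j! ≈ 0.4783.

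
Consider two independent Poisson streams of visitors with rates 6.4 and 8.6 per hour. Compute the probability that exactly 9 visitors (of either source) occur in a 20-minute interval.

0.0363

Independent Poisson processes superpose: combined rate λ = 6.4 + 8.6 = 15 per hour.
Over the interval, μ = 15 × 1/3 = 5 (a 20-minute interval = 1/3 hours).
P(N = 9) = e^(−5) · 5^9/9! ≈ 0.0363.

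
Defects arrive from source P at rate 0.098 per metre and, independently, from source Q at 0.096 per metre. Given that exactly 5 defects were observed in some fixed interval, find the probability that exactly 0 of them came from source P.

Given the total, each event is independently from source P with probability p = λ_P/(λ_P+λ_Q) = 0.098/0.194 ≈ 0.5052.
So K ~ Binomial(5, 0.098/0.194): P(K = 0) = C(5,0) · (0.098/0.194)^0 · (0.096/0.194)^5 ≈ 0.0297.

0.0297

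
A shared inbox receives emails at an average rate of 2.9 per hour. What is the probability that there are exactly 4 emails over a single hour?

0.1622

With mean μ = 2.9 per hour,
P(N = 4) = e^(−μ) μ^4/4! = e^(−2.9) · 2.9^4/24 ≈ 0.1622.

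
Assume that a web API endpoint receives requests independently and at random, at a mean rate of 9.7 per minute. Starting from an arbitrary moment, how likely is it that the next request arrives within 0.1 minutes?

0.6209

Inter-arrival times are exponential with rate λ = 9.7 per minute.
P(T ≤ 0.1) = 1 − e^(−λt) = 1 − e^(−9.7 × 0.1) = 1 − e^(−0.97) ≈ 0.6209.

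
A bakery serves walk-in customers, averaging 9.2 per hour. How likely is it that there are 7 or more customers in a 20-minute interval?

Over the interval, μ = 9.2 × 1/3 ≈ 3.06667 (a 20-minute interval = 1/3 hours).
P(N ≥ 7) = 1 − P(N ≤ 6) = 1 − Σ_{j=0}^{6} e^(−μ) μ^j/j! ≈ 0.0370.

0.0370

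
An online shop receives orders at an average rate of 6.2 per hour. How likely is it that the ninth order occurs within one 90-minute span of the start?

0.5832

Over the interval, μ = 6.2 × 1.5 = 9.3 (a 90-minute span = 1.5 hours).
The ninth arrival falls in the interval iff at least 9 events occur there: P(S_9 ≤ t) = P(N ≥ 9) = 1 − P(N ≤ 8) ≈ 0.5832.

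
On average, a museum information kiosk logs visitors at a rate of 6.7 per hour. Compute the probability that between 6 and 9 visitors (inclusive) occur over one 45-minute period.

Over the interval, μ = 6.7 × 0.75 = 5.025 (a 45-minute period = 0.75 hours).
P(6 ≤ N ≤ 9) = Σ_{j=6}^{9} e^(−5.025) · 5.025^j/j! ≈ 0.3557.

0.3557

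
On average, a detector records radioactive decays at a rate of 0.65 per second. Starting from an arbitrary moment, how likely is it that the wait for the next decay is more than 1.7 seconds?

0.3312

The wait for the next event is exponential with rate λ = 0.65 per second.
P(T > 1.7) = e^(−λt) = e^(−0.65 × 1.7) = e^(−1.105) ≈ 0.3312.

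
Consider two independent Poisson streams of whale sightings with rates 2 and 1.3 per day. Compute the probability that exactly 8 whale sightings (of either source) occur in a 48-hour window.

0.1215

Independent Poisson processes superpose: combined rate λ = 2 + 1.3 = 3.3 per day.
Over the interval, μ = 3.3 × 2 = 6.6 (a 48-hour window = 2 days).
P(N = 8) = e^(−6.6) · 6.6^8/8! ≈ 0.1215.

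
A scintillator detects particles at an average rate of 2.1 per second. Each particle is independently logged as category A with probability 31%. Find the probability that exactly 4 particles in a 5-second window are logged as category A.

Thinning: the particles that are logged as category A themselves form a Poisson process with rate 0.31 × 2.1 = 0.651 per second.
Over the interval, μ = 0.651 × 5 = 3.255 (a 5-second window = 5 seconds).
P(N = 4) = e^(−3.255) · 3.255^4/4! ≈ 0.1805.

0.1805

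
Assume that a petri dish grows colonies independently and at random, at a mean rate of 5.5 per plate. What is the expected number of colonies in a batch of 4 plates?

E[N] = λt = 5.5 × 4 = 22 (a batch of 4 plates = 4 plates).

22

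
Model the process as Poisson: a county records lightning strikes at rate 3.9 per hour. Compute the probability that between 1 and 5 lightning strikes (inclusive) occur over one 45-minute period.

Over the interval, μ = 3.9 × 0.75 = 2.925 (a 45-minute period = 0.75 hours).
P(1 ≤ N ≤ 5) = Σ_{j=1}^{5} e^(−2.925) · 2.925^j/j! ≈ 0.8698.

0.8698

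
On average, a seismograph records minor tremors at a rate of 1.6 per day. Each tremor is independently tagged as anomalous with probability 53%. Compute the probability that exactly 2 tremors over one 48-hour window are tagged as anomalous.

Thinning: the tremors that are tagged as anomalous themselves form a Poisson process with rate 0.53 × 1.6 = 0.848 per day.
Over the interval, μ = 0.848 × 2 = 1.696 (a 48-hour window = 2 days).
P(N = 2) = e^(−1.696) · 1.696^2/2! ≈ 0.2638.

0.2638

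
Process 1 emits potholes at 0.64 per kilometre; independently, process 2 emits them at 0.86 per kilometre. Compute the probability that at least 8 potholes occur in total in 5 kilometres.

0.4754

Independent Poisson processes superpose: combined rate λ = 0.64 + 0.86 = 1.5 per kilometre.
Over the interval, μ = 1.5 × 5 = 7.5 (5 kilometres).
P(N ≥ 8) = 1 − P(N ≤ 7) ≈ 0.4754.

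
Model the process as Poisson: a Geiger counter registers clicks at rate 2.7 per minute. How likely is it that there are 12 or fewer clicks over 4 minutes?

Over the interval, μ = 2.7 × 4 = 10.8 (4 minutes).
P(N ≤ 12) = Σ_{j=0}^{12} e^(−μ) μ^j/j! ≈ 0.7104.

0.7104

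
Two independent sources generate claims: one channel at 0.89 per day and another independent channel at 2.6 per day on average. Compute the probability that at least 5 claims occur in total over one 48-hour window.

0.8252

Independent Poisson processes superpose: combined rate λ = 0.89 + 2.6 = 3.49 per day.
Over the interval, μ = 3.49 × 2 = 6.98 (a 48-hour window = 2 days).
P(N ≥ 5) = 1 − P(N ≤ 4) ≈ 0.8252.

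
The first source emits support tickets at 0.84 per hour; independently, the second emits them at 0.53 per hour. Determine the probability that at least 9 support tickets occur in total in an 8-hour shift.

Independent Poisson processes superpose: combined rate λ = 0.84 + 0.53 = 1.37 per hour.
Over the interval, μ = 1.37 × 8 = 10.96 (an 8-hour shift = 8 hours).
P(N ≥ 9) = 1 − P(N ≤ 8) ≈ 0.7644.

0.7644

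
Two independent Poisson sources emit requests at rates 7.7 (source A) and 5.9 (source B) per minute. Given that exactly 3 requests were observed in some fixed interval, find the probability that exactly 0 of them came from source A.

Given the total, each event is independently from source A with probability p = λ_A/(λ_A+λ_B) = 7.7/13.6 ≈ 0.5662.
So K ~ Binomial(3, 7.7/13.6): P(K = 0) = C(3,0) · (7.7/13.6)^0 · (5.9/13.6)^3 ≈ 0.0816.

0.0816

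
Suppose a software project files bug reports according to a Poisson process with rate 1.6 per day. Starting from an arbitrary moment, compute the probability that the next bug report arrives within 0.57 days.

0.5983

Inter-arrival times are exponential with rate λ = 1.6 per day.
P(T ≤ 0.57) = 1 − e^(−λt) = 1 − e^(−1.6 × 0.57) = 1 − e^(−0.912) ≈ 0.5983.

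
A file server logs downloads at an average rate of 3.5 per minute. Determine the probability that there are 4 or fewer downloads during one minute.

With mean μ = 3.5 per minute,
P(N ≤ 4) = Σ_{j=0}^{4} e^(−μ) μ^j/j! ≈ 0.7254.

0.7254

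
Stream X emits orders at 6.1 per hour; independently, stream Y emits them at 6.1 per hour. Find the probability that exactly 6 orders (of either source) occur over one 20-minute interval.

Independent Poisson processes superpose: combined rate λ = 6.1 + 6.1 = 12.2 per hour.
Over the interval, μ = 12.2 × 1/3 ≈ 4.06667 (a 20-minute interval = 1/3 hours).
P(N = 6) = e^(−4.06667) · 4.06667^6/6! ≈ 0.1076.

0.1076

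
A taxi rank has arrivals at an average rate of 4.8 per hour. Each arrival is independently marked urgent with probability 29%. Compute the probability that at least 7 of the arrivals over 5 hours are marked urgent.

Thinning: the arrivals that are marked urgent themselves form a Poisson process with rate 0.29 × 4.8 = 1.392 per hour.
Over the interval, μ = 1.392 × 5 = 6.96 (5 hours).
P(N ≥ 7) = 1 − P(N ≤ 6) ≈ 0.5443.

0.5443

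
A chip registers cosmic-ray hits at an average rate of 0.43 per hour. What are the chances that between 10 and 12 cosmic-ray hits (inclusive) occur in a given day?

Over the interval, μ = 0.43 × 24 = 10.32 (a day = 24 hours).
P(10 ≤ N ≤ 12) = Σ_{j=10}^{12} e^(−10.32) · 10.32^j/j! ≈ 0.3417.

0.3417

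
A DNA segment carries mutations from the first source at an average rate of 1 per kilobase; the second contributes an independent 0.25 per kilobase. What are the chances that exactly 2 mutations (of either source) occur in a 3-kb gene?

Independent Poisson processes superpose: combined rate λ = 1 + 0.25 = 1.25 per kilobase.
Over the interval, μ = 1.25 × 3 = 3.75 (a 3-kb gene = 3 kilobases).
P(N = 2) = e^(−3.75) · 3.75^2/2! ≈ 0.1654.

0.1654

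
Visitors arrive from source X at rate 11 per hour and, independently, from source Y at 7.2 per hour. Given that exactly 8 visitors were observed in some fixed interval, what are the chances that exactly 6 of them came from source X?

0.2136

Given the total, each event is independently from source X with probability p = λ_X/(λ_X+λ_Y) = 11/18.2 ≈ 0.6044.
So K ~ Binomial(8, 11/18.2): P(K = 6) = C(8,6) · (11/18.2)^6 · (7.2/18.2)^2 ≈ 0.2136.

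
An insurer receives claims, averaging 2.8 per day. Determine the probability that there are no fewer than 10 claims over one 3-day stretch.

Over the interval, μ = 2.8 × 3 = 8.4 (a 3-day stretch = 3 days).
P(N ≥ 10) = 1 − P(N ≤ 9) = 1 − Σ_{j=0}^{9} e^(−μ) μ^j/j! ≈ 0.3341.

0.3341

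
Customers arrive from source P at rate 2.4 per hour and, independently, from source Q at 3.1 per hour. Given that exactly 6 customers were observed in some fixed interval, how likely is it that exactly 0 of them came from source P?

0.0321

Given the total, each event is independently from source P with probability p = λ_P/(λ_P+λ_Q) = 2.4/5.5 ≈ 0.4364.
So K ~ Binomial(6, 2.4/5.5): P(K = 0) = C(6,0) · (2.4/5.5)^0 · (3.1/5.5)^6 ≈ 0.0321.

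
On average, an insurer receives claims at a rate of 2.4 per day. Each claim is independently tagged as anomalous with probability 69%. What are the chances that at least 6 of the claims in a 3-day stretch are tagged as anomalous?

Thinning: the claims that are tagged as anomalous themselves form a Poisson process with rate 0.69 × 2.4 = 1.656 per day.
Over the interval, μ = 1.656 × 3 = 4.968 (a 3-day stretch = 3 days).
P(N ≥ 6) = 1 − P(N ≤ 5) ≈ 0.3784.

0.3784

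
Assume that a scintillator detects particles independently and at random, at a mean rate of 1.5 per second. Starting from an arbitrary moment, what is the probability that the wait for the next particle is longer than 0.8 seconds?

0.3012

The wait for the next event is exponential with rate λ = 1.5 per second.
P(T > 0.8) = e^(−λt) = e^(−1.5 × 0.8) = e^(−1.2) ≈ 0.3012.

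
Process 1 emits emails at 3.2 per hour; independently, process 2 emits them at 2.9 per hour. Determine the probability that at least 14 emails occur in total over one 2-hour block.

Independent Poisson processes superpose: combined rate λ = 3.2 + 2.9 = 6.1 per hour.
Over the interval, μ = 6.1 × 2 = 12.2 (a 2-hour block = 2 hours).
P(N ≥ 14) = 1 − P(N ≤ 13) ≈ 0.3397.

0.3397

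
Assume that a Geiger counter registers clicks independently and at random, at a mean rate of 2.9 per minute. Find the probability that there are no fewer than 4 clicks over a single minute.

With mean μ = 2.9 per minute,
P(N ≥ 4) = 1 − P(N ≤ 3) = 1 − Σ_{j=0}^{3} e^(−μ) μ^j/j! ≈ 0.3304.

0.3304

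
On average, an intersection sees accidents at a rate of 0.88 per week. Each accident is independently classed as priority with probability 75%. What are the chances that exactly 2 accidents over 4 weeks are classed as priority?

Thinning: the accidents that are classed as priority themselves form a Poisson process with rate 0.75 × 0.88 = 0.66 per week.
Over the interval, μ = 0.66 × 4 = 2.64 (4 weeks).
P(N = 2) = e^(−2.64) · 2.64^2/2! ≈ 0.2487.

0.2487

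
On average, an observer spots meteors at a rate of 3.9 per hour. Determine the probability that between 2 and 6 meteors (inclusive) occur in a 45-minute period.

Over the interval, μ = 3.9 × 0.75 = 2.925 (a 45-minute period = 0.75 hours).
P(2 ≤ N ≤ 6) = Σ_{j=2}^{6} e^(−2.925) · 2.925^j/j! ≈ 0.7595.

0.7595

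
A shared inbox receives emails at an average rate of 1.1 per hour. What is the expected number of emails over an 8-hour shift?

E[N] = λt = 1.1 × 8 = 8.8 (an 8-hour shift = 8 hours).

8.8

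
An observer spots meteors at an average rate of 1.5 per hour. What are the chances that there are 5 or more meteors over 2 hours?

Over the interval, μ = 1.5 × 2 = 3 (2 hours).
P(N ≥ 5) = 1 − P(N ≤ 4) = 1 − Σ_{j=0}^{4} e^(−μ) μ^j/j! ≈ 0.1847.

0.1847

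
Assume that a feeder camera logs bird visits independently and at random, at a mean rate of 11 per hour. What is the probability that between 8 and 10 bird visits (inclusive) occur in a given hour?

With mean μ = 11 per hour,
P(8 ≤ N ≤ 10) = Σ_{j=8}^{10} e^(−11) · 11^j/j! ≈ 0.3167.

0.3167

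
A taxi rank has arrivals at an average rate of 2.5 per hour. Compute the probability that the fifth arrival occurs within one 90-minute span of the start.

Over the interval, μ = 2.5 × 1.5 = 3.75 (a 90-minute span = 1.5 hours).
The fifth arrival falls in the interval iff at least 5 events occur there: P(S_5 ≤ t) = P(N ≥ 5) = 1 − P(N ≤ 4) ≈ 0.3225.

0.3225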